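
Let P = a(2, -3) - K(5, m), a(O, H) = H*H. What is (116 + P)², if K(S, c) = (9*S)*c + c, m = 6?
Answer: 22801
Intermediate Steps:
a(O, H) = H²
K(S, c) = c + 9*S*c (K(S, c) = 9*S*c + c = c + 9*S*c)
P = -267 (P = (-3)² - 6*(1 + 9*5) = 9 - 6*(1 + 45) = 9 - 6*46 = 9 - 1*276 = 9 - 276 = -267)
(116 + P)² = (116 - 267)² = (-151)² = 22801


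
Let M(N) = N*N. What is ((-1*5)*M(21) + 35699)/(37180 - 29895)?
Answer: 33494/7285 ≈ 4.5977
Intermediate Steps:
M(N) = N²
((-1*5)*M(21) + 35699)/(37180 - 29895) = (-1*5*21² + 35699)/(37180 - 29895) = (-5*441 + 35699)/7285 = (-2205 + 35699)*(1/7285) = 33494*(1/7285) = 33494/7285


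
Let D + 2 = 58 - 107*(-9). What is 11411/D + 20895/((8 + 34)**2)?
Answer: 1972429/85596 ≈ 23.043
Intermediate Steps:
D = 1019 (D = -2 + (58 - 107*(-9)) = -2 + (58 + 963) = -2 + 1021 = 1019)
11411/D + 20895/((8 + 34)**2) = 11411/1019 + 20895/((8 + 34)**2) = 11411*(1/1019) + 20895/(42**2) = 11411/1019 + 20895/1764 = 11411/1019 + 20895*(1/1764) = 11411/1019 + 995/84 = 1972429/85596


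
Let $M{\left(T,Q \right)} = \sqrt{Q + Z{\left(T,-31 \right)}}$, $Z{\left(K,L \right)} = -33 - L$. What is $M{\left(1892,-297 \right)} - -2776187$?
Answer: $2776187 + i \sqrt{299} \approx 2.7762 \cdot 10^{6} + 17.292 i$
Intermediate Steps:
$M{\left(T,Q \right)} = \sqrt{-2 + Q}$ ($M{\left(T,Q \right)} = \sqrt{Q - 2} = \sqrt{-2 + Q}$)
$M{\left(1892,-297 \right)} - -2776187 = \sqrt{-2 - 297} - -2776187 = \sqrt{-299} + 2776187 = i \sqrt{299} + 2776187 = 2776187 + i \sqrt{299}$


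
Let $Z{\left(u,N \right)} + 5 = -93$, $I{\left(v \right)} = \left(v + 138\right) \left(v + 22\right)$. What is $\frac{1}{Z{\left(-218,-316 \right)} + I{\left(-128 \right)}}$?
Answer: $- \frac{1}{1158} \approx -0.00086356$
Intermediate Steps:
$I{\left(v \right)} = \left(22 + v\right) \left(138 + v\right)$ ($I{\left(v \right)} = \left(138 + v\right) \left(22 + v\right) = \left(22 + v\right) \left(138 + v\right)$)
$Z{\left(u,N \right)} = -98$ ($Z{\left(u,N \right)} = -5 - 93 = -98$)
$\frac{1}{Z{\left(-218,-316 \right)} + I{\left(-128 \right)}} = \frac{1}{-98 + \left(3036 + \left(-128\right)^{2} + 160 \left(-128\right)\right)} = \frac{1}{-98 + \left(3036 + 16384 - 20480\right)} = \frac{1}{-98 - 1060} = \frac{1}{-1158} = - \frac{1}{1158}$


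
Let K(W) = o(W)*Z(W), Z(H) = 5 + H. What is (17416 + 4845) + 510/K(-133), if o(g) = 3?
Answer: 1424619/64 ≈ 22260.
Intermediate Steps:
K(W) = 15 + 3*W (K(W) = 3*(5 + W) = 15 + 3*W)
(17416 + 4845) + 510/K(-133) = (17416 + 4845) + 510/(15 + 3*(-133)) = 22261 + 510/(15 - 399) = 22261 + 510/(-384) = 22261 + 510*(-1/384) = 22261 - 85/64 = 1424619/64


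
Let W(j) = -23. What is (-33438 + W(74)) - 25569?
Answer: -59030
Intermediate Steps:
(-33438 + W(74)) - 25569 = (-33438 - 23) - 25569 = -33461 - 25569 = -59030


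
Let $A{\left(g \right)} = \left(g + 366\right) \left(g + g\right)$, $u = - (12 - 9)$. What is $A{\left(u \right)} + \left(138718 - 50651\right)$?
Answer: $85889$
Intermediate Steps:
$u = -3$ ($u = \left(-1\right) 3 = -3$)
$A{\left(g \right)} = 2 g \left(366 + g\right)$ ($A{\left(g \right)} = \left(366 + g\right) 2 g = 2 g \left(366 + g\right)$)
$A{\left(u \right)} + \left(138718 - 50651\right) = 2 \left(-3\right) \left(366 - 3\right) + \left(138718 - 50651\right) = 2 \left(-3\right) 363 + 88067 = -2178 + 88067 = 85889$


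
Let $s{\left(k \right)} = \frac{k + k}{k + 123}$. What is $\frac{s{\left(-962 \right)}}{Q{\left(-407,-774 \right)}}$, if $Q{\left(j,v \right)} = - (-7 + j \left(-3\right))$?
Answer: $- \frac{962}{509273} \approx -0.001889$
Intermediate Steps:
$s{\left(k \right)} = \frac{2 k}{123 + k}$
$Q{\left(j,v \right)} = 7 + 3 j$ ($Q{\left(j,v \right)} = - (-7 - 3 j) = 7 + 3 j$)
$\frac{s{\left(-962 \right)}}{Q{\left(-407,-774 \right)}} = \frac{2 \left(-962\right) \frac{1}{123 - 962}}{7 + 3 \left(-407\right)} = \frac{2 \left(-962\right) \frac{1}{-839}}{7 - 1221} = \frac{2 \left(-962\right) \left(- \frac{1}{839}\right)}{-1214} = \frac{1924}{839} \left(- \frac{1}{1214}\right) = - \frac{962}{509273}$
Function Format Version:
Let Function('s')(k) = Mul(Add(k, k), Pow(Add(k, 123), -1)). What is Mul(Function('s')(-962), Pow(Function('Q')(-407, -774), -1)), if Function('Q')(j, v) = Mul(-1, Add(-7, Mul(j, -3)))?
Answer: Rational(-962, 509273) ≈ -0.0018890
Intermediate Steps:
Function('s')(k) = Mul(2, k, Pow(Add(123, k), -1)) (Function('s')(k) = Mul(Mul(2, k), Pow(Add(123, k), -1)) = Mul(2, k, Pow(Add(123, k), -1)))
Function('Q')(j, v) = Add(7, Mul(3, j)) (Function('Q')(j, v) = Mul(-1, Add(-7, Mul(-3, j))) = Add(7, Mul(3, j)))
Mul(Function('s')(-962), Pow(Function('Q')(-407, -774), -1)) = Mul(Mul(2, -962, Pow(Add(123, -962), -1)), Pow(Add(7, Mul(3, -407)), -1)) = Mul(Mul(2, -962, Pow(-839, -1)), Pow(Add(7, -1221), -1)) = Mul(Mul(2, -962, Rational(-1, 839)), Pow(-1214, -1)) = Mul(Rational(1924, 839), Rational(-1, 1214)) = Rational(-962, 509273)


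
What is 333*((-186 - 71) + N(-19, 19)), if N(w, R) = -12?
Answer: -89577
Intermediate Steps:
333*((-186 - 71) + N(-19, 19)) = 333*((-186 - 71) - 12) = 333*(-257 - 12) = 333*(-269) = -89577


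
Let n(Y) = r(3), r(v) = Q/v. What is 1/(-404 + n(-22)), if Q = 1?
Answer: -3/1211 ≈ -0.0024773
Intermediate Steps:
r(v) = 1/v
n(Y) = ⅓ (n(Y) = 1/3 = ⅓)
1/(-404 + n(-22)) = 1/(-404 + ⅓) = 1/(-1211/3) = -3/1211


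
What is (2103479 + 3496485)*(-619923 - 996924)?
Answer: -9054284993508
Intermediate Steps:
(2103479 + 3496485)*(-619923 - 996924) = 5599964*(-1616847) = -9054284993508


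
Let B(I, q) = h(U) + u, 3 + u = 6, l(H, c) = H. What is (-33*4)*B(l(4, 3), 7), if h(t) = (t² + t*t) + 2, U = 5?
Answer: -7260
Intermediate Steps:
u = 3 (u = -3 + 6 = 3)
h(t) = 2 + 2*t² (h(t) = (t² + t²) + 2 = 2*t² + 2 = 2 + 2*t²)
B(I, q) = 55 (B(I, q) = (2 + 2*5²) + 3 = (2 + 2*25) + 3 = (2 + 50) + 3 = 52 + 3 = 55)
(-33*4)*B(l(4, 3), 7) = -33*4*55 = -132*55 = -7260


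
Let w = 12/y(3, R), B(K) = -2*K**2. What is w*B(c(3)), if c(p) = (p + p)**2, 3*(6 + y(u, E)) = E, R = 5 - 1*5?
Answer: 5184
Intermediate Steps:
R = 0 (R = 5 - 5 = 0)
y(u, E) = -6 + E/3
c(p) = 4*p**2 (c(p) = (2*p)**2 = 4*p**2)
w = -2 (w = 12/(-6 + (1/3)*0) = 12/(-6 + 0) = 12/(-6) = 12*(-1/6) = -2)
w*B(c(3)) = -(-4)*(4*3**2)**2 = -(-4)*(4*9)**2 = -(-4)*36**2 = -(-4)*1296 = -2*(-2592) = 5184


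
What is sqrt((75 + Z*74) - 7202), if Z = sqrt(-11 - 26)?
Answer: sqrt(-7127 + 74*I*sqrt(37)) ≈ 2.6646 + 84.464*I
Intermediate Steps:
Z = I*sqrt(37) (Z = sqrt(-37) = I*sqrt(37) ≈ 6.0828*I)
sqrt((75 + Z*74) - 7202) = sqrt((75 + (I*sqrt(37))*74) - 7202) = sqrt((75 + 74*I*sqrt(37)) - 7202) = sqrt(-7127 + 74*I*sqrt(37))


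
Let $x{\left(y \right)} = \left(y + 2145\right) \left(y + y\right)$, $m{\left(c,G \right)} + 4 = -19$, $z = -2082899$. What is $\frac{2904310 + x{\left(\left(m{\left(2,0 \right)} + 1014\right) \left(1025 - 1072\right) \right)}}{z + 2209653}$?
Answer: $\frac{2070961419}{63377} \approx 32677.0$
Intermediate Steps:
$m{\left(c,G \right)} = -23$ ($m{\left(c,G \right)} = -4 - 19 = -23$)
$x{\left(y \right)} = 2 y \left(2145 + y\right)$ ($x{\left(y \right)} = \left(2145 + y\right) 2 y = 2 y \left(2145 + y\right)$)
$\frac{2904310 + x{\left(\left(m{\left(2,0 \right)} + 1014\right) \left(1025 - 1072\right) \right)}}{z + 2209653} = \frac{2904310 + 2 \left(-23 + 1014\right) \left(1025 - 1072\right) \left(2145 + \left(-23 + 1014\right) \left(1025 - 1072\right)\right)}{-2082899 + 2209653} = \frac{2904310 + 2 \cdot 991 \left(-47\right) \left(2145 + 991 \left(-47\right)\right)}{126754} = \left(2904310 + 2 \left(-46577\right) \left(2145 - 46577\right)\right) \frac{1}{126754} = \left(2904310 + 2 \left(-46577\right) \left(-44432\right)\right) \frac{1}{126754} = \left(2904310 + 4139018528\right) \frac{1}{126754} = 4141922838 \cdot \frac{1}{126754} = \frac{2070961419}{63377}$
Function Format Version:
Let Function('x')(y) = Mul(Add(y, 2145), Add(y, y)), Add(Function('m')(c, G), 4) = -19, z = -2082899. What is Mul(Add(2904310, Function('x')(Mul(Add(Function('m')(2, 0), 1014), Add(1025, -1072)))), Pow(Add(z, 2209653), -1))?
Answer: Rational(2070961419, 63377) ≈ 32677.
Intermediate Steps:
Function('m')(c, G) = -23 (Function('m')(c, G) = Add(-4, -19) = -23)
Function('x')(y) = Mul(2, y, Add(2145, y)) (Function('x')(y) = Mul(Add(2145, y), Mul(2, y)) = Mul(2, y, Add(2145, y)))
Mul(Add(2904310, Function('x')(Mul(Add(Function('m')(2, 0), 1014), Add(1025, -1072)))), Pow(Add(z, 2209653), -1)) = Mul(Add(2904310, Mul(2, Mul(Add(-23, 1014), Add(1025, -1072)), Add(2145, Mul(Add(-23, 1014), Add(1025, -1072))))), Pow(Add(-2082899, 2209653), -1)) = Mul(Add(2904310, Mul(2, Mul(991, -47), Add(2145, Mul(991, -47)))), Pow(126754, -1)) = Mul(Add(2904310, Mul(2, -46577, Add(2145, -46577))), Rational(1, 126754)) = Mul(Add(2904310, Mul(2, -46577, -44432)), Rational(1, 126754)) = Mul(Add(2904310, 4139018528), Rational(1, 126754)) = Mul(4141922838, Rational(1, 126754)) = Rational(2070961419, 63377)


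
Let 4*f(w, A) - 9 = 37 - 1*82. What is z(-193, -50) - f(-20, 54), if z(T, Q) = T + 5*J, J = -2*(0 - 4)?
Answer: -144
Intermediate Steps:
J = 8 (J = -2*(-4) = 8)
f(w, A) = -9 (f(w, A) = 9/4 + (37 - 1*82)/4 = 9/4 + (37 - 82)/4 = 9/4 + (1/4)*(-45) = 9/4 - 45/4 = -9)
z(T, Q) = 40 + T (z(T, Q) = T + 5*8 = T + 40 = 40 + T)
z(-193, -50) - f(-20, 54) = (40 - 193) - 1*(-9) = -153 + 9 = -144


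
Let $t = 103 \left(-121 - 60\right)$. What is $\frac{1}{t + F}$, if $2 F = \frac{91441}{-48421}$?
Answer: $- \frac{96842}{1805516847} \approx -5.3637 \cdot 10^{-5}$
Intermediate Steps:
$F = - \frac{91441}{96842}$ ($F = \frac{91441 \frac{1}{-48421}}{2} = \frac{91441 \left(- \frac{1}{48421}\right)}{2} = \frac{1}{2} \left(- \frac{91441}{48421}\right) = - \frac{91441}{96842} \approx -0.94423$)
$t = -18643$ ($t = 103 \left(-181\right) = -18643$)
$\frac{1}{t + F} = \frac{1}{-18643 - \frac{91441}{96842}} = \frac{1}{- \frac{1805516847}{96842}} = - \frac{96842}{1805516847}$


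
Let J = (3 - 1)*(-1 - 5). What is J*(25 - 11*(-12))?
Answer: -1884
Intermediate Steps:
J = -12 (J = 2*(-6) = -12)
J*(25 - 11*(-12)) = -12*(25 - 11*(-12)) = -12*(25 + 132) = -12*157 = -1884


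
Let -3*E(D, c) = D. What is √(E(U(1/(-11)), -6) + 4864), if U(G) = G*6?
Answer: √588566/11 ≈ 69.744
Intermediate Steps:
U(G) = 6*G
E(D, c) = -D/3
√(E(U(1/(-11)), -6) + 4864) = √(-2/(-11) + 4864) = √(-2*(-1)/11 + 4864) = √(-⅓*(-6/11) + 4864) = √(2/11 + 4864) = √(53506/11) = √588566/11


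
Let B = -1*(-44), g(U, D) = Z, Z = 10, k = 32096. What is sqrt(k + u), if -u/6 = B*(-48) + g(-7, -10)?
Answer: 2*sqrt(11177) ≈ 211.44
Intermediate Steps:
g(U, D) = 10
B = 44
u = 12612 (u = -6*(44*(-48) + 10) = -6*(-2112 + 10) = -6*(-2102) = 12612)
sqrt(k + u) = sqrt(32096 + 12612) = sqrt(44708) = 2*sqrt(11177)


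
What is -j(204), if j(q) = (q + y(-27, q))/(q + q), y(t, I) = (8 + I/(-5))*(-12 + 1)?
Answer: -353/255 ≈ -1.3843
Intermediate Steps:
y(t, I) = -88 + 11*I/5 (y(t, I) = (8 + I*(-⅕))*(-11) = (8 - I/5)*(-11) = -88 + 11*I/5)
j(q) = (-88 + 16*q/5)/(2*q) (j(q) = (q + (-88 + 11*q/5))/(q + q) = (-88 + 16*q/5)/((2*q)) = (-88 + 16*q/5)*(1/(2*q)) = (-88 + 16*q/5)/(2*q))
-j(204) = -(8/5 - 44/204) = -(8/5 - 44*1/204) = -(8/5 - 11/51) = -1*353/255 = -353/255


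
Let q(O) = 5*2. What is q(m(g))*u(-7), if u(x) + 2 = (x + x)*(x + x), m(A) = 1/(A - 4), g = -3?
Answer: 1940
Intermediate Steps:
m(A) = 1/(-4 + A)
q(O) = 10
u(x) = -2 + 4*x**2 (u(x) = -2 + (x + x)*(x + x) = -2 + (2*x)*(2*x) = -2 + 4*x**2)
q(m(g))*u(-7) = 10*(-2 + 4*(-7)**2) = 10*(-2 + 4*49) = 10*(-2 + 196) = 10*194 = 1940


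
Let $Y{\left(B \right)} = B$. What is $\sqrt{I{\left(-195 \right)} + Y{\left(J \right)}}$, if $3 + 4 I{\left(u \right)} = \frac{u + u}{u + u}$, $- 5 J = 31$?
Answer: $\frac{i \sqrt{670}}{10} \approx 2.5884 i$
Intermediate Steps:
$J = - \frac{31}{5}$ ($J = \left(- \frac{1}{5}\right) 31 = - \frac{31}{5} \approx -6.2$)
$I{\left(u \right)} = - \frac{1}{2}$ ($I{\left(u \right)} = - \frac{3}{4} + \frac{\left(u + u\right) \frac{1}{u + u}}{4} = - \frac{3}{4} + \frac{2 u \frac{1}{2 u}}{4} = - \frac{3}{4} + \frac{1}{4} \cdot 1 = - \frac{3}{4} + \frac{1}{4} = - \frac{1}{2}$)
$\sqrt{I{\left(-195 \right)} + Y{\left(J \right)}} = \sqrt{- \frac{1}{2} - \frac{31}{5}} = \sqrt{- \frac{67}{10}} = \frac{i \sqrt{670}}{10}$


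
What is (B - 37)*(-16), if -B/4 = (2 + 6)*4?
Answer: 2640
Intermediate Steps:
B = -128 (B = -4*(2 + 6)*4 = -32*4 = -4*32 = -128)
(B - 37)*(-16) = (-128 - 37)*(-16) = -165*(-16) = 2640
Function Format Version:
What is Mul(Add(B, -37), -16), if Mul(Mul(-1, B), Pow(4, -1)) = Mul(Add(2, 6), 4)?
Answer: 2640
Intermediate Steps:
B = -128 (B = Mul(-4, Mul(Add(2, 6), 4)) = Mul(-4, Mul(8, 4)) = Mul(-4, 32) = -128)
Mul(Add(B, -37), -16) = Mul(Add(-128, -37), -16) = Mul(-165, -16) = 2640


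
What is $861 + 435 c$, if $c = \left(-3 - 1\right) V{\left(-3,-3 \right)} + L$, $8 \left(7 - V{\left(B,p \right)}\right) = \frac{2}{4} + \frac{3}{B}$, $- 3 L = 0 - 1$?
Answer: $- \frac{45131}{4} \approx -11283.0$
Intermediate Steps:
$L = \frac{1}{3}$ ($L = - \frac{0 - 1}{3} = \left(- \frac{1}{3}\right) \left(-1\right) = \frac{1}{3} \approx 0.33333$)
$V{\left(B,p \right)} = \frac{111}{16} - \frac{3}{8 B}$ ($V{\left(B,p \right)} = 7 - \frac{\frac{2}{4} + \frac{3}{B}}{8} = 7 - \frac{2 \cdot \frac{1}{4} + \frac{3}{B}}{8} = 7 - \frac{\frac{1}{2} + \frac{3}{B}}{8} = 7 - \left(\frac{1}{16} + \frac{3}{8 B}\right) = \frac{111}{16} - \frac{3}{8 B}$)
$c = - \frac{335}{12}$ ($c = \left(-3 - 1\right) \frac{3 \left(-2 + 37 \left(-3\right)\right)}{16 \left(-3\right)} + \frac{1}{3} = - 4 \cdot \frac{3}{16} \left(- \frac{1}{3}\right) \left(-2 - 111\right) + \frac{1}{3} = - 4 \cdot \frac{3}{16} \left(- \frac{1}{3}\right) \left(-113\right) + \frac{1}{3} = \left(-4\right) \frac{113}{16} + \frac{1}{3} = - \frac{113}{4} + \frac{1}{3} = - \frac{335}{12} \approx -27.917$)
$861 + 435 c = 861 + 435 \left(- \frac{335}{12}\right) = 861 - \frac{48575}{4} = - \frac{45131}{4}$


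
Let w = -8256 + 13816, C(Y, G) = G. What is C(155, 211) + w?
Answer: 5771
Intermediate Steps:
w = 5560
C(155, 211) + w = 211 + 5560 = 5771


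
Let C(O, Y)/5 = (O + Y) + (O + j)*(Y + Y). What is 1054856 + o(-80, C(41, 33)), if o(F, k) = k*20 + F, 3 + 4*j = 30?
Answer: 1377326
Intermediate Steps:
j = 27/4 (j = -¾ + (¼)*30 = -¾ + 15/2 = 27/4 ≈ 6.7500)
C(O, Y) = 5*O + 5*Y + 10*Y*(27/4 + O) (C(O, Y) = 5*((O + Y) + (O + 27/4)*(Y + Y)) = 5*((O + Y) + (27/4 + O)*(2*Y)) = 5*((O + Y) + 2*Y*(27/4 + O)) = 5*(O + Y + 2*Y*(27/4 + O)) = 5*O + 5*Y + 10*Y*(27/4 + O))
o(F, k) = F + 20*k (o(F, k) = 20*k + F = F + 20*k)
1054856 + o(-80, C(41, 33)) = 1054856 + (-80 + 20*(5*41 + (145/2)*33 + 10*41*33)) = 1054856 + (-80 + 20*(205 + 4785/2 + 13530)) = 1054856 + (-80 + 20*(32255/2)) = 1054856 + (-80 + 322550) = 1054856 + 322470 = 1377326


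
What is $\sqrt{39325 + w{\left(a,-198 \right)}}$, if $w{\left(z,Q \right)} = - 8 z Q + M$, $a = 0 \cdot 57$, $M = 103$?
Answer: $2 \sqrt{9857} \approx 198.56$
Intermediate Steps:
$a = 0$
$w{\left(z,Q \right)} = 103 - 8 Q z$ ($w{\left(z,Q \right)} = - 8 z Q + 103 = - 8 Q z + 103 = 103 - 8 Q z$)
$\sqrt{39325 + w{\left(a,-198 \right)}} = \sqrt{39325 + \left(103 - \left(-1584\right) 0\right)} = \sqrt{39325 + \left(103 + 0\right)} = \sqrt{39325 + 103} = \sqrt{39428} = 2 \sqrt{9857}$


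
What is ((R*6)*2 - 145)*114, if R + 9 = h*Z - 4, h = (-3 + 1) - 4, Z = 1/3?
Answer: -37050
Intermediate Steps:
Z = ⅓ (Z = 1*(⅓) = ⅓ ≈ 0.33333)
h = -6 (h = -2 - 4 = -6)
R = -15 (R = -9 + (-6*⅓ - 4) = -9 + (-2 - 4) = -9 - 6 = -15)
((R*6)*2 - 145)*114 = (-15*6*2 - 145)*114 = (-90*2 - 145)*114 = (-180 - 145)*114 = -325*114 = -37050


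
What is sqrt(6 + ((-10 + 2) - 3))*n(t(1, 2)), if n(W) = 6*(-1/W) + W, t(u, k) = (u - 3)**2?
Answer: 5*I*sqrt(5)/2 ≈ 5.5902*I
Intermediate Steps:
t(u, k) = (-3 + u)**2
n(W) = W - 6/W (n(W) = -6/W + W = W - 6/W)
sqrt(6 + ((-10 + 2) - 3))*n(t(1, 2)) = sqrt(6 + ((-10 + 2) - 3))*((-3 + 1)**2 - 6/(-3 + 1)**2) = sqrt(6 + (-8 - 3))*((-2)**2 - 6/((-2)**2)) = sqrt(6 - 11)*(4 - 6/4) = sqrt(-5)*(4 - 6*1/4) = (I*sqrt(5))*(4 - 3/2) = (I*sqrt(5))*(5/2) = 5*I*sqrt(5)/2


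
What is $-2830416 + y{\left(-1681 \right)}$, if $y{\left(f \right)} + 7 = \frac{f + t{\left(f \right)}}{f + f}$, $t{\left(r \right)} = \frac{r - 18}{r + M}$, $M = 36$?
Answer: $- \frac{7826811666862}{2765245} \approx -2.8304 \cdot 10^{6}$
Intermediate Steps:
$t{\left(r \right)} = \frac{-18 + r}{36 + r}$ ($t{\left(r \right)} = \frac{r - 18}{r + 36} = \frac{-18 + r}{36 + r}$)
$y{\left(f \right)} = -7 + \frac{f + \frac{-18 + f}{36 + f}}{2 f}$ ($y{\left(f \right)} = -7 + \frac{f + \frac{-18 + f}{36 + f}}{f + f} = -7 + \frac{f + \frac{-18 + f}{36 + f}}{2 f}$)
$-2830416 + y{\left(-1681 \right)} = -2830416 + \frac{-18 - 1681 - - 21853 \left(36 - 1681\right)}{2 \left(-1681\right) \left(36 - 1681\right)} = -2830416 + \frac{1}{2} \left(- \frac{1}{1681}\right) \frac{1}{-1645} \left(-18 - 1681 - \left(-21853\right) \left(-1645\right)\right) = -2830416 + \frac{1}{2} \left(- \frac{1}{1681}\right) \left(- \frac{1}{1645}\right) \left(-18 - 1681 - 35948185\right) = -2830416 + \frac{1}{2} \left(- \frac{1}{1681}\right) \left(- \frac{1}{1645}\right) \left(-35949884\right) = -2830416 - \frac{17974942}{2765245} = - \frac{7826811666862}{2765245}$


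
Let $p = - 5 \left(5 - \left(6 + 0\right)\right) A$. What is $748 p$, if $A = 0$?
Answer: $0$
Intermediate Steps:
$p = 0$ ($p = - 5 \left(5 - \left(6 + 0\right)\right) 0 = - 5 \left(5 - 6\right) 0 = \left(-5\right) \left(-1\right) 0 = 5 \cdot 0 = 0$)
$748 p = 748 \cdot 0 = 0$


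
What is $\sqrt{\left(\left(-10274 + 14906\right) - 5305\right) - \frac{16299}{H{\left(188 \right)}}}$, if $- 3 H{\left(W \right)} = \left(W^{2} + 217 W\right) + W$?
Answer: $\frac{i \sqrt{979285320454}}{38164} \approx 25.93 i$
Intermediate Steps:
$H{\left(W \right)} = - \frac{218 W}{3} - \frac{W^{2}}{3}$ ($H{\left(W \right)} = - \frac{\left(W^{2} + 217 W\right) + W}{3} = - \frac{W^{2} + 218 W}{3} = - \frac{218 W}{3} - \frac{W^{2}}{3}$)
$\sqrt{\left(\left(-10274 + 14906\right) - 5305\right) - \frac{16299}{H{\left(188 \right)}}} = \sqrt{\left(\left(-10274 + 14906\right) - 5305\right) - \frac{16299}{\left(- \frac{1}{3}\right) 188 \left(218 + 188\right)}} = \sqrt{\left(4632 - 5305\right) - \frac{16299}{\left(- \frac{1}{3}\right) 188 \cdot 406}} = \sqrt{-673 - \frac{16299}{- \frac{76328}{3}}} = \sqrt{-673 - - \frac{48897}{76328}} = \sqrt{-673 + \frac{48897}{76328}} = \sqrt{- \frac{51319847}{76328}} = \frac{i \sqrt{979285320454}}{38164}$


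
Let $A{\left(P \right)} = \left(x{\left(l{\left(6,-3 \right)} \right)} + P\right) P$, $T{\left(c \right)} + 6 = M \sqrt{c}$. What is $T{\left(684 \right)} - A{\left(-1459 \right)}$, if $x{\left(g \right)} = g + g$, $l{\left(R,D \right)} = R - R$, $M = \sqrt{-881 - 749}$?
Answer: $-2128687 + 6 i \sqrt{30970} \approx -2.1287 \cdot 10^{6} + 1055.9 i$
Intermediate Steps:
$M = i \sqrt{1630}$ ($M = \sqrt{-1630} = i \sqrt{1630} \approx 40.373 i$)
$T{\left(c \right)} = -6 + i \sqrt{1630} \sqrt{c}$
$l{\left(R,D \right)} = 0$
$x{\left(g \right)} = 2 g$
$A{\left(P \right)} = P^{2}$ ($A{\left(P \right)} = \left(2 \cdot 0 + P\right) P = \left(0 + P\right) P = P P = P^{2}$)
$T{\left(684 \right)} - A{\left(-1459 \right)} = \left(-6 + i \sqrt{1630} \sqrt{684}\right) - \left(-1459\right)^{2} = \left(-6 + i \sqrt{1630} \cdot 6 \sqrt{19}\right) - 2128681 = \left(-6 + 6 i \sqrt{30970}\right) - 2128681 = -2128687 + 6 i \sqrt{30970}$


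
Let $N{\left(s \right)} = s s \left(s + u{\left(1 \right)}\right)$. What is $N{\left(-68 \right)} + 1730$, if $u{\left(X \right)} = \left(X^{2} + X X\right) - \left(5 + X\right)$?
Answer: $-331198$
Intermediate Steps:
$u{\left(X \right)} = -5 - X + 2 X^{2}$ ($u{\left(X \right)} = \left(X^{2} + X^{2}\right) - \left(5 + X\right) = 2 X^{2} - \left(5 + X\right) = -5 - X + 2 X^{2}$)
$N{\left(s \right)} = s^{2} \left(-4 + s\right)$ ($N{\left(s \right)} = s s \left(s - \left(6 - 2\right)\right) = s^{2} \left(s - 4\right) = s^{2} \left(-4 + s\right)$)
$N{\left(-68 \right)} + 1730 = \left(-68\right)^{2} \left(-4 - 68\right) + 1730 = 4624 \left(-72\right) + 1730 = -332928 + 1730 = -331198$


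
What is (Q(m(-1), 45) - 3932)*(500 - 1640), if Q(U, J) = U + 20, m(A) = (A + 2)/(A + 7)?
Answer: 4459490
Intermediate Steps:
m(A) = (2 + A)/(7 + A)
Q(U, J) = 20 + U
(Q(m(-1), 45) - 3932)*(500 - 1640) = ((20 + (2 - 1)/(7 - 1)) - 3932)*(500 - 1640) = ((20 + 1/6) - 3932)*(-1140) = (121/6 - 3932)*(-1140) = -23471/6*(-1140) = 4459490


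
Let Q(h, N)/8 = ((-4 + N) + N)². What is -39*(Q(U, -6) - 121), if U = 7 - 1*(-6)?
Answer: -75153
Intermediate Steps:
U = 13 (U = 7 + 6 = 13)
Q(h, N) = 8*(-4 + 2*N)² (Q(h, N) = 8*((-4 + N) + N)² = 8*(-4 + 2*N)²)
-39*(Q(U, -6) - 121) = -39*(32*(-2 - 6)² - 121) = -39*(32*(-8)² - 121) = -39*(32*64 - 121) = -39*(2048 - 121) = -39*1927 = -75153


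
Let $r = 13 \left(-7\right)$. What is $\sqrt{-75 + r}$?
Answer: $i \sqrt{166} \approx 12.884 i$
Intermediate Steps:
$r = -91$
$\sqrt{-75 + r} = \sqrt{-75 - 91} = \sqrt{-166} = i \sqrt{166}$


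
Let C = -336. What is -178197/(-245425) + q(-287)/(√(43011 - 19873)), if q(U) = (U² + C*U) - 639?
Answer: 178197/245425 + 89081*√23138/11569 ≈ 1172.0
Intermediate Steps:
q(U) = -639 + U² - 336*U (q(U) = (U² - 336*U) - 639 = -639 + U² - 336*U)
-178197/(-245425) + q(-287)/(√(43011 - 19873)) = -178197/(-245425) + (-639 + (-287)² - 336*(-287))/(√(43011 - 19873)) = -178197*(-1/245425) + (-639 + 82369 + 96432)/(√23138) = 178197/245425 + 178162*(√23138/23138) = 178197/245425 + 89081*√23138/11569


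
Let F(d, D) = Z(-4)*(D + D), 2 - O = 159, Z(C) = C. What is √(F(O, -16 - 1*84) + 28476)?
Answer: 2*√7319 ≈ 171.10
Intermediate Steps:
O = -157 (O = 2 - 1*159 = 2 - 159 = -157)
F(d, D) = -8*D (F(d, D) = -4*(D + D) = -8*D)
√(F(O, -16 - 1*84) + 28476) = √(-8*(-16 - 1*84) + 28476) = √(-8*(-16 - 84) + 28476) = √(-8*(-100) + 28476) = √(800 + 28476) = √29276 = 2*√7319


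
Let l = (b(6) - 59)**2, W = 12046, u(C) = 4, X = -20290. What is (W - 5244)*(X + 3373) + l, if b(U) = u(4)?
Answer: -115066409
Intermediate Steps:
b(U) = 4
l = 3025 (l = (4 - 59)**2 = (-55)**2 = 3025)
(W - 5244)*(X + 3373) + l = (12046 - 5244)*(-20290 + 3373) + 3025 = 6802*(-16917) + 3025 = -115069434 + 3025 = -115066409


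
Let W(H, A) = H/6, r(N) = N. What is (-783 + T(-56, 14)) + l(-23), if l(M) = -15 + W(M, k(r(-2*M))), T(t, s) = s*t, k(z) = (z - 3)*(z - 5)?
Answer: -9515/6 ≈ -1585.8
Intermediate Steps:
k(z) = (-5 + z)*(-3 + z) (k(z) = (-3 + z)*(-5 + z) = (-5 + z)*(-3 + z))
W(H, A) = H/6 (W(H, A) = H*(⅙) = H/6)
l(M) = -15 + M/6
(-783 + T(-56, 14)) + l(-23) = (-783 + 14*(-56)) + (-15 + (⅙)*(-23)) = (-783 - 784) + (-15 - 23/6) = -1567 - 113/6 = -9515/6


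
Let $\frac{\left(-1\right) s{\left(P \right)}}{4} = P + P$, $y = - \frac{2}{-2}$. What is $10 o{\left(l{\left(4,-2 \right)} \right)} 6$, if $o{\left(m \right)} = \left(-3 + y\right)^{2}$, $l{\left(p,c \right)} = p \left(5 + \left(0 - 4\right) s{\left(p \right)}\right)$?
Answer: $240$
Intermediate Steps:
$y = 1$ ($y = \left(-2\right) \left(- \frac{1}{2}\right) = 1$)
$s{\left(P \right)} = - 8 P$ ($s{\left(P \right)} = - 4 \left(P + P\right) = - 4 \cdot 2 P = - 8 P$)
$l{\left(p,c \right)} = p \left(5 + 32 p\right)$ ($l{\left(p,c \right)} = p \left(5 + \left(0 - 4\right) \left(- 8 p\right)\right) = p \left(5 - 4 \left(- 8 p\right)\right) = p \left(5 + 32 p\right)$)
$o{\left(m \right)} = 4$ ($o{\left(m \right)} = \left(-3 + 1\right)^{2} = \left(-2\right)^{2} = 4$)
$10 o{\left(l{\left(4,-2 \right)} \right)} 6 = 10 \cdot 4 \cdot 6 = 40 \cdot 6 = 240$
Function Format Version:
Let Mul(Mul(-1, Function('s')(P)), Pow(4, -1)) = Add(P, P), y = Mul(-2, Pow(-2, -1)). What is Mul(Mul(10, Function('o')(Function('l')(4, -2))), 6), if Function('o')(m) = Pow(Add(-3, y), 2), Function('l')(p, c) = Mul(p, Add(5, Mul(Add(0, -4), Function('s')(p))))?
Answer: 240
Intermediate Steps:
y = 1 (y = Mul(-2, Rational(-1, 2)) = 1)
Function('s')(P) = Mul(-8, P) (Function('s')(P) = Mul(-4, Add(P, P)) = Mul(-4, Mul(2, P)) = Mul(-8, P))
Function('l')(p, c) = Mul(p, Add(5, Mul(32, p))) (Function('l')(p, c) = Mul(p, Add(5, Mul(Add(0, -4), Mul(-8, p)))) = Mul(p, Add(5, Mul(-4, Mul(-8, p)))) = Mul(p, Add(5, Mul(32, p))))
Function('o')(m) = 4 (Function('o')(m) = Pow(Add(-3, 1), 2) = Pow(-2, 2) = 4)
Mul(Mul(10, Function('o')(Function('l')(4, -2))), 6) = Mul(Mul(10, 4), 6) = Mul(40, 6) = 240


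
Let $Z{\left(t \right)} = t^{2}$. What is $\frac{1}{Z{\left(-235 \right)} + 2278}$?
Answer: $\frac{1}{57503} \approx 1.739 \cdot 10^{-5}$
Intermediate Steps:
$\frac{1}{Z{\left(-235 \right)} + 2278} = \frac{1}{\left(-235\right)^{2} + 2278} = \frac{1}{55225 + 2278} = \frac{1}{57503}$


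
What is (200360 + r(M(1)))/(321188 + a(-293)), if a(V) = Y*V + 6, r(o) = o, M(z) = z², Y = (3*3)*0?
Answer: 200361/321194 ≈ 0.62380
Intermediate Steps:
Y = 0 (Y = 9*0 = 0)
a(V) = 6 (a(V) = 0*V + 6 = 0 + 6 = 6)
(200360 + r(M(1)))/(321188 + a(-293)) = (200360 + 1²)/(321188 + 6) = (200360 + 1)/321194 = 200361*(1/321194) = 200361/321194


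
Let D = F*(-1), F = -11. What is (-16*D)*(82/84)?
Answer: -3608/21 ≈ -171.81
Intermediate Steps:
D = 11 (D = -11*(-1) = 11)
(-16*D)*(82/84) = (-16*11)*(82/84) = -14432/84 = -176*41/42 = -3608/21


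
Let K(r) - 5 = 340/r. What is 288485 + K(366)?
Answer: 52793840/183 ≈ 2.8849e+5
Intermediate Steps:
K(r) = 5 + 340/r
288485 + K(366) = 288485 + (5 + 340/366) = 288485 + (5 + 340*(1/366)) = 288485 + (5 + 170/183) = 288485 + 1085/183 = 52793840/183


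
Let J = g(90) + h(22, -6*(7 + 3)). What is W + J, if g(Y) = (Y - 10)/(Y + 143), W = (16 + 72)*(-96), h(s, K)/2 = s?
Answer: -1958052/233 ≈ -8403.7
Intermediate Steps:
h(s, K) = 2*s
W = -8448 (W = 88*(-96) = -8448)
g(Y) = (-10 + Y)/(143 + Y)
J = 10332/233 (J = (-10 + 90)/(143 + 90) + 2*22 = 80/233 + 44 = 10332/233 ≈ 44.343)
W + J = -8448 + 10332/233 = -1958052/233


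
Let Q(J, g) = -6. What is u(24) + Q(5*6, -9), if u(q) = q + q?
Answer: 42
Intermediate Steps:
u(q) = 2*q
u(24) + Q(5*6, -9) = 2*24 - 6 = 48 - 6 = 42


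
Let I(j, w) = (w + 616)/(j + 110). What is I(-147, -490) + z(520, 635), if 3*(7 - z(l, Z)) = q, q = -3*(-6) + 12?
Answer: -237/37 ≈ -6.4054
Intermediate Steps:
I(j, w) = (616 + w)/(110 + j)
q = 30 (q = 18 + 12 = 30)
z(l, Z) = -3 (z(l, Z) = 7 - ⅓*30 = 7 - 10 = -3)
I(-147, -490) + z(520, 635) = (616 - 490)/(110 - 147) - 3 = 126/(-37) - 3 = -1/37*126 - 3 = -126/37 - 3 = -237/37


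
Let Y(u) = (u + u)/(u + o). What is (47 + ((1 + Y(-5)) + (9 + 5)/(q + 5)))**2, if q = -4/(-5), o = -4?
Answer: 180848704/68121 ≈ 2654.8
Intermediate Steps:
Y(u) = 2*u/(-4 + u) (Y(u) = (u + u)/(u - 4) = (2*u)/(-4 + u) = 2*u/(-4 + u))
q = 4/5 (q = -4*(-1/5) = 4/5 ≈ 0.80000)
(47 + ((1 + Y(-5)) + (9 + 5)/(q + 5)))**2 = (47 + ((1 + 2*(-5)/(-4 - 5)) + (9 + 5)/(4/5 + 5)))**2 = (47 + ((1 + 2*(-5)/(-9)) + 14/(29/5)))**2 = (47 + ((1 + 2*(-5)*(-1/9)) + 14*(5/29)))**2 = (47 + ((1 + 10/9) + 70/29))**2 = (47 + (19/9 + 70/29))**2 = (47 + 1181/261)**2 = (13448/261)**2 = 180848704/68121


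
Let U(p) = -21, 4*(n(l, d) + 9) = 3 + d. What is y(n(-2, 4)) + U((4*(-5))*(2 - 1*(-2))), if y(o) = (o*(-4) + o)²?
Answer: 7233/16 ≈ 452.06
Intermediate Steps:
n(l, d) = -33/4 + d/4 (n(l, d) = -9 + (3 + d)/4 = -9 + (¾ + d/4) = -33/4 + d/4)
y(o) = 9*o² (y(o) = (-4*o + o)² = (-3*o)² = 9*o²)
y(n(-2, 4)) + U((4*(-5))*(2 - 1*(-2))) = 9*(-33/4 + (¼)*4)² - 21 = 9*(-33/4 + 1)² - 21 = 9*(-29/4)² - 21 = 9*(841/16) - 21 = 7569/16 - 21 = 7233/16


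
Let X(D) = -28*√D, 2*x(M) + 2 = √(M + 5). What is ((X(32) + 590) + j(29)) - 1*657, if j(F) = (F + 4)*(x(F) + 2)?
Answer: -34 - 112*√2 + 33*√34/2 ≈ -96.181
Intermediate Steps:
x(M) = -1 + √(5 + M)/2 (x(M) = -1 + √(M + 5)/2 = -1 + √(5 + M)/2)
j(F) = (1 + √(5 + F)/2)*(4 + F) (j(F) = (F + 4)*((-1 + √(5 + F)/2) + 2) = (4 + F)*(1 + √(5 + F)/2) = (1 + √(5 + F)/2)*(4 + F))
((X(32) + 590) + j(29)) - 1*657 = ((-112*√2 + 590) + (4 + 29 + 2*√(5 + 29) + (½)*29*√(5 + 29))) - 1*657 = ((-112*√2 + 590) + (4 + 29 + 2*√34 + (½)*29*√34)) - 657 = ((-112*√2 + 590) + (4 + 29 + 2*√34 + 29*√34/2)) - 657 = ((590 - 112*√2) + (33 + 33*√34/2)) - 657 = (623 - 112*√2 + 33*√34/2) - 657 = -34 - 112*√2 + 33*√34/2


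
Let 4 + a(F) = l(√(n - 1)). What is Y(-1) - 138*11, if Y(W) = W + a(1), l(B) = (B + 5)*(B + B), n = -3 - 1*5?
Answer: -1541 + 30*I ≈ -1541.0 + 30.0*I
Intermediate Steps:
n = -8 (n = -3 - 5 = -8)
l(B) = 2*B*(5 + B) (l(B) = (5 + B)*(2*B) = 2*B*(5 + B))
a(F) = -4 + 6*I*(5 + 3*I) (a(F) = -4 + 2*√(-8 - 1)*(5 + √(-8 - 1)) = -4 + 2*√(-9)*(5 + √(-9)) = -4 + 2*(3*I)*(5 + 3*I) = -4 + 6*I*(5 + 3*I))
Y(W) = -22 + W + 30*I (Y(W) = W + (-22 + 30*I) = -22 + W + 30*I)
Y(-1) - 138*11 = (-22 - 1 + 30*I) - 138*11 = (-23 + 30*I) - 1518 = -1541 + 30*I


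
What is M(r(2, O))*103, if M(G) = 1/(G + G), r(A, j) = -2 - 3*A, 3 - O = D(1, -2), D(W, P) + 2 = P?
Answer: -103/16 ≈ -6.4375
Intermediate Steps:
D(W, P) = -2 + P
O = 7 (O = 3 - (-2 - 2) = 3 - 1*(-4) = 3 + 4 = 7)
M(G) = 1/(2*G)
M(r(2, O))*103 = (1/(2*(-2 - 3*2)))*103 = (1/(2*(-2 - 6)))*103 = ((½)/(-8))*103 = ((½)*(-⅛))*103 = -1/16*103 = -103/16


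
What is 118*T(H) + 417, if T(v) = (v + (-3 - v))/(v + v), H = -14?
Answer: 6015/14 ≈ 429.64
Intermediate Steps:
T(v) = -3/(2*v) (T(v) = -3*1/(2*v) = -3/(2*v))
118*T(H) + 417 = 118*(-3/2/(-14)) + 417 = 118*(-3/2*(-1/14)) + 417 = 118*(3/28) + 417 = 177/14 + 417 = 6015/14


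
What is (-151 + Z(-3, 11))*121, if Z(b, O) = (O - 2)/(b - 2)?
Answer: -92444/5 ≈ -18489.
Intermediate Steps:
Z(b, O) = (-2 + O)/(-2 + b)
(-151 + Z(-3, 11))*121 = (-151 + (-2 + 11)/(-2 - 3))*121 = (-151 + 9/(-5))*121 = (-151 - ⅕*9)*121 = (-151 - 9/5)*121 = -764/5*121 = -92444/5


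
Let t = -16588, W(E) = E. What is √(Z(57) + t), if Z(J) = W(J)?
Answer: I*√16531 ≈ 128.57*I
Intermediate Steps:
Z(J) = J
√(Z(57) + t) = √(57 - 16588) = √(-16531) = I*√16531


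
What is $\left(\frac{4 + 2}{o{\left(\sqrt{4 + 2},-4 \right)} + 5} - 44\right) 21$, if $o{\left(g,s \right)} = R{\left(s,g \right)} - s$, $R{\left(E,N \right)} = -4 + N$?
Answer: $- \frac{16926}{19} - \frac{126 \sqrt{6}}{19} \approx -907.09$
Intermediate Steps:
$o{\left(g,s \right)} = -4 + g - s$ ($o{\left(g,s \right)} = \left(-4 + g\right) - s = -4 + g - s$)
$\left(\frac{4 + 2}{o{\left(\sqrt{4 + 2},-4 \right)} + 5} - 44\right) 21 = \left(\frac{4 + 2}{\left(-4 + \sqrt{4 + 2} - -4\right) + 5} - 44\right) 21 = \left(\frac{1}{\left(-4 + \sqrt{6} + 4\right) + 5} \cdot 6 - 44\right) 21 = \left(\frac{1}{\sqrt{6} + 5} \cdot 6 - 44\right) 21 = \left(\frac{1}{5 + \sqrt{6}} \cdot 6 - 44\right) 21 = \left(\frac{6}{5 + \sqrt{6}} - 44\right) 21 = \left(-44 + \frac{6}{5 + \sqrt{6}}\right) 21 = -924 + \frac{126}{5 + \sqrt{6}}$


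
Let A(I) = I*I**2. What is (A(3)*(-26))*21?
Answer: -14742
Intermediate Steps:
A(I) = I**3
(A(3)*(-26))*21 = (3**3*(-26))*21 = (27*(-26))*21 = -702*21 = -14742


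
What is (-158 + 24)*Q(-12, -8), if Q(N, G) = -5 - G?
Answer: -402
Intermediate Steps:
(-158 + 24)*Q(-12, -8) = (-158 + 24)*(-5 - 1*(-8)) = -134*(-5 + 8) = -134*3 = -402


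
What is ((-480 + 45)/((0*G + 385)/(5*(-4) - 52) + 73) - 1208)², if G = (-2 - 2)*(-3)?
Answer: 34992998278144/23726641 ≈ 1.4748e+6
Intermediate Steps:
G = 12 (G = -4*(-3) = 12)
((-480 + 45)/((0*G + 385)/(5*(-4) - 52) + 73) - 1208)² = ((-480 + 45)/((0*12 + 385)/(5*(-4) - 52) + 73) - 1208)² = (-435/((0 + 385)/(-20 - 52) + 73) - 1208)² = (-435/(385/(-72) + 73) - 1208)² = (-435/(385*(-1/72) + 73) - 1208)² = (-435/(-385/72 + 73) - 1208)² = (-435/4871/72 - 1208)² = (-435*72/4871 - 1208)² = (-31320/4871 - 1208)² = (-5915488/4871)² = 34992998278144/23726641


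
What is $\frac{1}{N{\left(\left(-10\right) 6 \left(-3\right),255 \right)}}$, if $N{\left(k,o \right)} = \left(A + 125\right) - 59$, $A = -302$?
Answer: $- \frac{1}{236} \approx -0.0042373$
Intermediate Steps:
$N{\left(k,o \right)} = -236$ ($N{\left(k,o \right)} = \left(-302 + 125\right) - 59 = -177 - 59 = -236$)
$\frac{1}{N{\left(\left(-10\right) 6 \left(-3\right),255 \right)}} = \frac{1}{-236} = - \frac{1}{236}$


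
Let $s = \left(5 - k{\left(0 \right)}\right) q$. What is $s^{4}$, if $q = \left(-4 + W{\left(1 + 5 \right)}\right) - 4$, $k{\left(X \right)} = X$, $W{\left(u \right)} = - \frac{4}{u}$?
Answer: $\frac{285610000}{81} \approx 3.526 \cdot 10^{6}$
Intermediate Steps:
$q = - \frac{26}{3}$ ($q = \left(-4 - \frac{4}{1 + 5}\right) - 4 = \left(-4 - \frac{4}{6}\right) - 4 = \left(-4 - \frac{2}{3}\right) - 4 = - \frac{14}{3} - 4 = - \frac{26}{3} \approx -8.6667$)
$s = - \frac{130}{3}$ ($s = \left(5 - 0\right) \left(- \frac{26}{3}\right) = \left(5 + 0\right) \left(- \frac{26}{3}\right) = 5 \left(- \frac{26}{3}\right) = - \frac{130}{3} \approx -43.333$)
$s^{4} = \left(- \frac{130}{3}\right)^{4} = \frac{285610000}{81}$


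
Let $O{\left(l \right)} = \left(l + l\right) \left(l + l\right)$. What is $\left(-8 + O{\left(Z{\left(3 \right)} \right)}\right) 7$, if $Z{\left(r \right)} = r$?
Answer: $196$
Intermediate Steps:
$O{\left(l \right)} = 4 l^{2}$ ($O{\left(l \right)} = 2 l 2 l = 4 l^{2}$)
$\left(-8 + O{\left(Z{\left(3 \right)} \right)}\right) 7 = \left(-8 + 4 \cdot 3^{2}\right) 7 = \left(-8 + 4 \cdot 9\right) 7 = \left(-8 + 36\right) 7 = 28 \cdot 7 = 196$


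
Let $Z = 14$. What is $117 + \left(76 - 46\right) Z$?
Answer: $537$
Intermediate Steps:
$117 + \left(76 - 46\right) Z = 117 + \left(76 - 46\right) 14 = 117 + 30 \cdot 14 = 117 + 420 = 537$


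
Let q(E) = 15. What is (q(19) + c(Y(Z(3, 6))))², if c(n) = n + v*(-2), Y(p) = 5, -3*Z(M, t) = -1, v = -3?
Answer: 676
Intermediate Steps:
Z(M, t) = ⅓ (Z(M, t) = -⅓*(-1) = ⅓)
c(n) = 6 + n (c(n) = n - 3*(-2) = n + 6 = 6 + n)
(q(19) + c(Y(Z(3, 6))))² = (15 + (6 + 5))² = (15 + 11)² = 26² = 676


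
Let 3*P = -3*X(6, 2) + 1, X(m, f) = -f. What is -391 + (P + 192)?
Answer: -590/3 ≈ -196.67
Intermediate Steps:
P = 7/3 (P = (-(-3)*2 + 1)/3 = (-3*(-2) + 1)/3 = (6 + 1)/3 = (⅓)*7 = 7/3 ≈ 2.3333)
-391 + (P + 192) = -391 + (7/3 + 192) = -391 + 583/3 = -590/3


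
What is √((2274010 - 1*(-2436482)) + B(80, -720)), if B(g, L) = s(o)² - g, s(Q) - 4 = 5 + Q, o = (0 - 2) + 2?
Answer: √4710493 ≈ 2170.4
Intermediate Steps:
o = 0 (o = -2 + 2 = 0)
s(Q) = 9 + Q (s(Q) = 4 + (5 + Q) = 9 + Q)
B(g, L) = 81 - g (B(g, L) = (9 + 0)² - g = 9² - g = 81 - g)
√((2274010 - 1*(-2436482)) + B(80, -720)) = √((2274010 - 1*(-2436482)) + (81 - 1*80)) = √((2274010 + 2436482) + (81 - 80)) = √(4710492 + 1) = √4710493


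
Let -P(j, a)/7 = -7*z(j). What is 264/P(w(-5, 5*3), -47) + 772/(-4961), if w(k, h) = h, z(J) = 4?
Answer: 289598/243089 ≈ 1.1913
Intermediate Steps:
P(j, a) = 196 (P(j, a) = -(-49)*4 = -7*(-28) = 196)
264/P(w(-5, 5*3), -47) + 772/(-4961) = 264/196 + 772/(-4961) = 264*(1/196) + 772*(-1/4961) = 66/49 - 772/4961 = 289598/243089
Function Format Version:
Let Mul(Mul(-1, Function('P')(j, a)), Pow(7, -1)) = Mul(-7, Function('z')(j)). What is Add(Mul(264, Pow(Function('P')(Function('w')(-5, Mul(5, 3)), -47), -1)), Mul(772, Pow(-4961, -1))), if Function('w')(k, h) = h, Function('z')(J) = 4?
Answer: Rational(289598, 243089) ≈ 1.1913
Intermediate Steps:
Function('P')(j, a) = 196 (Function('P')(j, a) = Mul(-7, Mul(-7, 4)) = Mul(-7, -28) = 196)
Add(Mul(264, Pow(Function('P')(Function('w')(-5, Mul(5, 3)), -47), -1)), Mul(772, Pow(-4961, -1))) = Add(Mul(264, Pow(196, -1)), Mul(772, Pow(-4961, -1))) = Add(Mul(264, Rational(1, 196)), Mul(772, Rational(-1, 4961))) = Add(Rational(66, 49), Rational(-772, 4961)) = Rational(289598, 243089)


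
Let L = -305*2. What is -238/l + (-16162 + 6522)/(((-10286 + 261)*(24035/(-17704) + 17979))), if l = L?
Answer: 15189903213171/38926768317205 ≈ 0.39022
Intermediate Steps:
L = -610
l = -610
-238/l + (-16162 + 6522)/(((-10286 + 261)*(24035/(-17704) + 17979))) = -238/(-610) + (-16162 + 6522)/(((-10286 + 261)*(24035/(-17704) + 17979))) = -238*(-1/610) - 9640*(-1/(10025*(24035*(-1/17704) + 17979))) = 119/305 - 9640*(-1/(10025*(-24035/17704 + 17979))) = 119/305 - 9640/((-10025*318276181/17704)) = 119/305 - 9640/(-3190718714525/17704) = 119/305 - 9640*(-17704/3190718714525) = 119/305 + 34133312/638143742905 = 15189903213171/38926768317205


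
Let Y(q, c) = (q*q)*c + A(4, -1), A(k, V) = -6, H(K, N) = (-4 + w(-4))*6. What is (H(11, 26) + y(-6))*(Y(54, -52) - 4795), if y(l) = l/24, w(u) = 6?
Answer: -7352351/4 ≈ -1.8381e+6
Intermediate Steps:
y(l) = l/24 (y(l) = l*(1/24) = l/24)
H(K, N) = 12 (H(K, N) = (-4 + 6)*6 = 2*6 = 12)
Y(q, c) = -6 + c*q² (Y(q, c) = (q*q)*c - 6 = q²*c - 6 = c*q² - 6 = -6 + c*q²)
(H(11, 26) + y(-6))*(Y(54, -52) - 4795) = (12 + (1/24)*(-6))*((-6 - 52*54²) - 4795) = (12 - ¼)*((-6 - 52*2916) - 4795) = 47*((-6 - 151632) - 4795)/4 = 47*(-151638 - 4795)/4 = (47/4)*(-156433) = -7352351/4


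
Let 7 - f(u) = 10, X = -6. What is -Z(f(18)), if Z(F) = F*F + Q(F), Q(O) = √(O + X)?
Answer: -9 - 3*I ≈ -9.0 - 3.0*I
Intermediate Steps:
f(u) = -3 (f(u) = 7 - 1*10 = 7 - 10 = -3)
Q(O) = √(-6 + O) (Q(O) = √(O - 6) = √(-6 + O))
Z(F) = F² + √(-6 + F) (Z(F) = F*F + √(-6 + F) = F² + √(-6 + F))
-Z(f(18)) = -((-3)² + √(-6 - 3)) = -(9 + √(-9)) = -(9 + 3*I) = -9 - 3*I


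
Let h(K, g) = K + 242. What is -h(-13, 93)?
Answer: -229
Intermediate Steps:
h(K, g) = 242 + K
-h(-13, 93) = -(242 - 13) = -1*229 = -229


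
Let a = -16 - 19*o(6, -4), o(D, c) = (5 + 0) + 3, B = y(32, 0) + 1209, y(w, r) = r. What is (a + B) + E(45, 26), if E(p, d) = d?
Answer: 1067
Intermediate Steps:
B = 1209 (B = 0 + 1209 = 1209)
o(D, c) = 8 (o(D, c) = 5 + 3 = 8)
a = -168 (a = -16 - 19*8 = -16 - 152 = -168)
(a + B) + E(45, 26) = (-168 + 1209) + 26 = 1041 + 26 = 1067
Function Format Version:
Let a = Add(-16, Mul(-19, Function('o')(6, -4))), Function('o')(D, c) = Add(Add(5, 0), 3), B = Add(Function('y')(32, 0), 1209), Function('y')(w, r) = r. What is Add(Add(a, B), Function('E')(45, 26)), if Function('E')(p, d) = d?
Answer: 1067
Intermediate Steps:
B = 1209 (B = Add(0, 1209) = 1209)
Function('o')(D, c) = 8 (Function('o')(D, c) = Add(5, 3) = 8)
a = -168 (a = Add(-16, Mul(-19, 8)) = Add(-16, -152) = -168)
Add(Add(a, B), Function('E')(45, 26)) = Add(Add(-168, 1209), 26) = Add(1041, 26) = 1067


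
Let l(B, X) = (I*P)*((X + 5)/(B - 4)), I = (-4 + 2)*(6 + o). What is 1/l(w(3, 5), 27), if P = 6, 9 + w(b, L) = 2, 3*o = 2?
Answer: 11/2560 ≈ 0.0042969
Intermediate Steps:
o = ⅔ (o = (⅓)*2 = ⅔ ≈ 0.66667)
w(b, L) = -7 (w(b, L) = -9 + 2 = -7)
I = -40/3 (I = (-4 + 2)*(6 + ⅔) = -2*20/3 = -40/3 ≈ -13.333)
l(B, X) = -80*(5 + X)/(-4 + B) (l(B, X) = (-40/3*6)*((X + 5)/(B - 4)) = -80*(5 + X)/(-4 + B))
1/l(w(3, 5), 27) = 1/(80*(-5 - 1*27)/(-4 - 7)) = 1/(80*(-5 - 27)/(-11)) = 1/(80*(-1/11)*(-32)) = 1/(2560/11) = 11/2560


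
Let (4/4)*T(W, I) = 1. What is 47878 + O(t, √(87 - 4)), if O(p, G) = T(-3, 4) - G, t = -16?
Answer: 47879 - √83 ≈ 47870.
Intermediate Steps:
T(W, I) = 1
O(p, G) = 1 - G
47878 + O(t, √(87 - 4)) = 47878 + (1 - √(87 - 4)) = 47878 + (1 - √83) = 47879 - √83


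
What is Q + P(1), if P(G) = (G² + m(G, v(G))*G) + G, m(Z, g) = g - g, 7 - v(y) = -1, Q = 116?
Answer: 118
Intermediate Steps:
v(y) = 8 (v(y) = 7 - 1*(-1) = 7 + 1 = 8)
m(Z, g) = 0
P(G) = G + G² (P(G) = (G² + 0*G) + G = (G² + 0) + G = G² + G = G + G²)
Q + P(1) = 116 + 1*(1 + 1) = 116 + 1*2 = 116 + 2 = 118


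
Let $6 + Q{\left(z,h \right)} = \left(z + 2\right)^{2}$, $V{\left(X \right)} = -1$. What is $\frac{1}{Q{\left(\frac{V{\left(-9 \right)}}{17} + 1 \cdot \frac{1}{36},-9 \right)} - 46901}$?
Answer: $- \frac{374544}{17567283383} \approx -2.1321 \cdot 10^{-5}$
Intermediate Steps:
$Q{\left(z,h \right)} = -6 + \left(2 + z\right)^{2}$ ($Q{\left(z,h \right)} = -6 + \left(z + 2\right)^{2} = -6 + \left(2 + z\right)^{2}$)
$\frac{1}{Q{\left(\frac{V{\left(-9 \right)}}{17} + 1 \cdot \frac{1}{36},-9 \right)} - 46901} = \frac{1}{\left(-6 + \left(2 + \left(- \frac{1}{17} + 1 \cdot \frac{1}{36}\right)\right)^{2}\right) - 46901} = \frac{1}{\left(-6 + \left(2 + \left(\left(-1\right) \frac{1}{17} + 1 \cdot \frac{1}{36}\right)\right)^{2}\right) - 46901} = \frac{1}{\left(-6 + \left(2 + \left(- \frac{1}{17} + \frac{1}{36}\right)\right)^{2}\right) - 46901} = \frac{1}{\left(-6 + \left(2 - \frac{19}{612}\right)^{2}\right) - 46901} = \frac{1}{\left(-6 + \left(\frac{1205}{612}\right)^{2}\right) - 46901} = \frac{1}{\left(-6 + \frac{1452025}{374544}\right) - 46901} = \frac{1}{- \frac{795239}{374544} - 46901} = \frac{1}{- \frac{17567283383}{374544}} = - \frac{374544}{17567283383}$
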